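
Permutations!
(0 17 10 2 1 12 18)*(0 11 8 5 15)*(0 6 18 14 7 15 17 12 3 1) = (0 12 14 7 15 6 18 11 8 5 17 10 2)(1 3) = [12, 3, 0, 1, 4, 17, 18, 15, 5, 9, 2, 8, 14, 13, 7, 6, 16, 10, 11]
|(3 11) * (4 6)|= |(3 11)(4 6)|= 2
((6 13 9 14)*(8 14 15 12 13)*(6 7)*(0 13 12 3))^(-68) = (0 9 3 13 15)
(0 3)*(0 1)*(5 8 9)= [3, 0, 2, 1, 4, 8, 6, 7, 9, 5]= (0 3 1)(5 8 9)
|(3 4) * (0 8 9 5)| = |(0 8 9 5)(3 4)| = 4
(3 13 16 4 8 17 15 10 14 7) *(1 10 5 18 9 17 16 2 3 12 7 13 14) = [0, 10, 3, 14, 8, 18, 6, 12, 16, 17, 1, 11, 7, 2, 13, 5, 4, 15, 9] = (1 10)(2 3 14 13)(4 8 16)(5 18 9 17 15)(7 12)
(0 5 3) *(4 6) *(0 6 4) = (0 5 3 6) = [5, 1, 2, 6, 4, 3, 0]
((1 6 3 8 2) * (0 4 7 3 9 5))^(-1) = ((0 4 7 3 8 2 1 6 9 5))^(-1) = (0 5 9 6 1 2 8 3 7 4)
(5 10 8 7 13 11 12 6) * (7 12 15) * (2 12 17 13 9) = (2 12 6 5 10 8 17 13 11 15 7 9) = [0, 1, 12, 3, 4, 10, 5, 9, 17, 2, 8, 15, 6, 11, 14, 7, 16, 13]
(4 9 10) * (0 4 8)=(0 4 9 10 8)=[4, 1, 2, 3, 9, 5, 6, 7, 0, 10, 8]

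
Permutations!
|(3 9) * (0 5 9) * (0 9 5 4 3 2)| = 5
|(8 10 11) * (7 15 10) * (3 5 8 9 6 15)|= |(3 5 8 7)(6 15 10 11 9)|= 20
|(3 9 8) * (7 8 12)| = 5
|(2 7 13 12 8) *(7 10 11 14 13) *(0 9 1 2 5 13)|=28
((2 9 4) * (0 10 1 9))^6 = (10)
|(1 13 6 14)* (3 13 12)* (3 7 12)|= 10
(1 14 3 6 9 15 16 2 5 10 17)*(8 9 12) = [0, 14, 5, 6, 4, 10, 12, 7, 9, 15, 17, 11, 8, 13, 3, 16, 2, 1] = (1 14 3 6 12 8 9 15 16 2 5 10 17)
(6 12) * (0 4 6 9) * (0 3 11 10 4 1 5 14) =[1, 5, 2, 11, 6, 14, 12, 7, 8, 3, 4, 10, 9, 13, 0] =(0 1 5 14)(3 11 10 4 6 12 9)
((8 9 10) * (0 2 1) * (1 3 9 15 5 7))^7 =(0 5 10 2 7 8 3 1 15 9)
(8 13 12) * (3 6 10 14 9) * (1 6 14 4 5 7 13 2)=[0, 6, 1, 14, 5, 7, 10, 13, 2, 3, 4, 11, 8, 12, 9]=(1 6 10 4 5 7 13 12 8 2)(3 14 9)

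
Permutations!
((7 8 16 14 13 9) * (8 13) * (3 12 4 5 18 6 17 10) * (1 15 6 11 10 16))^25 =((1 15 6 17 16 14 8)(3 12 4 5 18 11 10)(7 13 9))^25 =(1 16 15 14 6 8 17)(3 18 12 11 4 10 5)(7 13 9)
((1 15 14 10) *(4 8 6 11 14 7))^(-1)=(1 10 14 11 6 8 4 7 15)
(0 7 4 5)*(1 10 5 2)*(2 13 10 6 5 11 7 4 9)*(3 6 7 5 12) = (0 4 13 10 11 5)(1 7 9 2)(3 6 12) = [4, 7, 1, 6, 13, 0, 12, 9, 8, 2, 11, 5, 3, 10]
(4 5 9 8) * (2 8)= (2 8 4 5 9)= [0, 1, 8, 3, 5, 9, 6, 7, 4, 2]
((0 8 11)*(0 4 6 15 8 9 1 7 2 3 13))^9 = ((0 9 1 7 2 3 13)(4 6 15 8 11))^9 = (0 1 2 13 9 7 3)(4 11 8 15 6)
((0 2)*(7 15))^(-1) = (0 2)(7 15)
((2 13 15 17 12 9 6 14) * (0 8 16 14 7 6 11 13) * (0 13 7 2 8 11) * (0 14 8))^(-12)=(0 14 9 12 17 15 13 2 6 7 11)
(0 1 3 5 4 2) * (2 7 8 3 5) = [1, 5, 0, 2, 7, 4, 6, 8, 3] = (0 1 5 4 7 8 3 2)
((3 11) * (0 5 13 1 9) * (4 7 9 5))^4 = ((0 4 7 9)(1 5 13)(3 11))^4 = (1 5 13)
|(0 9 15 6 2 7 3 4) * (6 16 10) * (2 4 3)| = 14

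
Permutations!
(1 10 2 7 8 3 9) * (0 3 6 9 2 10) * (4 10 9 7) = (0 3 2 4 10 9 1)(6 7 8) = [3, 0, 4, 2, 10, 5, 7, 8, 6, 1, 9]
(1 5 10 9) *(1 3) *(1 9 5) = (3 9)(5 10) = [0, 1, 2, 9, 4, 10, 6, 7, 8, 3, 5]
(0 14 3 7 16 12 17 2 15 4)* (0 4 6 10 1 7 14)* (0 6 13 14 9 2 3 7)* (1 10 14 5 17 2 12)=(0 6 14 7 16 1)(2 15 13 5 17 3 9 12)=[6, 0, 15, 9, 4, 17, 14, 16, 8, 12, 10, 11, 2, 5, 7, 13, 1, 3]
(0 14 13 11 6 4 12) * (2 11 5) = (0 14 13 5 2 11 6 4 12) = [14, 1, 11, 3, 12, 2, 4, 7, 8, 9, 10, 6, 0, 5, 13]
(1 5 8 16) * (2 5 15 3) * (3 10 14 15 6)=(1 6 3 2 5 8 16)(10 14 15)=[0, 6, 5, 2, 4, 8, 3, 7, 16, 9, 14, 11, 12, 13, 15, 10, 1]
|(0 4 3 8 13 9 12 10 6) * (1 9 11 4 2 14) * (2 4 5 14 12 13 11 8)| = 7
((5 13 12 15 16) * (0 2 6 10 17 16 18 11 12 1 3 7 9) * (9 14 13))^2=(0 6 17 5)(1 7 13 3 14)(2 10 16 9)(11 15)(12 18)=((0 2 6 10 17 16 5 9)(1 3 7 14 13)(11 12 15 18))^2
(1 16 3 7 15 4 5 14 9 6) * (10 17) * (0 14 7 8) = [14, 16, 2, 8, 5, 7, 1, 15, 0, 6, 17, 11, 12, 13, 9, 4, 3, 10] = (0 14 9 6 1 16 3 8)(4 5 7 15)(10 17)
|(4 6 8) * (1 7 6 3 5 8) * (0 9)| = 12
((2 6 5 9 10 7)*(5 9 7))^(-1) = (2 7 5 10 9 6) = ((2 6 9 10 5 7))^(-1)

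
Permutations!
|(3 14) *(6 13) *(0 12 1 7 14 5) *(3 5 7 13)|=9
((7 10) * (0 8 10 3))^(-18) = (0 10 3 8 7)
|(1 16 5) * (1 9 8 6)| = |(1 16 5 9 8 6)| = 6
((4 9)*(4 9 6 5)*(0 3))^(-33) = (9)(0 3) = ((9)(0 3)(4 6 5))^(-33)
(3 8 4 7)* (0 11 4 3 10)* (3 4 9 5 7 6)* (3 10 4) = (0 11 9 5 7 4 6 10)(3 8) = [11, 1, 2, 8, 6, 7, 10, 4, 3, 5, 0, 9]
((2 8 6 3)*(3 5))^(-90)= ((2 8 6 5 3))^(-90)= (8)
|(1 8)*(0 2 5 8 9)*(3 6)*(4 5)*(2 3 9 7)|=12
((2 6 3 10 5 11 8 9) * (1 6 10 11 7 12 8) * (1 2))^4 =(1 2 12 6 10 8 3 5 9 11 7)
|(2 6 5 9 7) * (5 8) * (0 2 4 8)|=15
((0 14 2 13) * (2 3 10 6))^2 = (0 3 6 13 14 10 2) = ((0 14 3 10 6 2 13))^2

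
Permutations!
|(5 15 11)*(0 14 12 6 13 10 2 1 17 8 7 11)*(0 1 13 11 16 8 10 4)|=39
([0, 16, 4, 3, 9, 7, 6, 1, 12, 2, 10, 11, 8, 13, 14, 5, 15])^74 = (1 7 5 15 16)(2 9 4)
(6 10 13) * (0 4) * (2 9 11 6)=[4, 1, 9, 3, 0, 5, 10, 7, 8, 11, 13, 6, 12, 2]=(0 4)(2 9 11 6 10 13)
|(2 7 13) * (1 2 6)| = |(1 2 7 13 6)| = 5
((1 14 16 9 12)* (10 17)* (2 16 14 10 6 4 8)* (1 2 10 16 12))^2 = (1 9 16)(4 10 6 8 17)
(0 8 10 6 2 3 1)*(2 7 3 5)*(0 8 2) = (0 2 5)(1 8 10 6 7 3) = [2, 8, 5, 1, 4, 0, 7, 3, 10, 9, 6]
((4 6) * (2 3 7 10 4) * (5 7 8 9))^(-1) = ((2 3 8 9 5 7 10 4 6))^(-1) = (2 6 4 10 7 5 9 8 3)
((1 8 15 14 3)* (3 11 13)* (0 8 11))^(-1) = (0 14 15 8)(1 3 13 11)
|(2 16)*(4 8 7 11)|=4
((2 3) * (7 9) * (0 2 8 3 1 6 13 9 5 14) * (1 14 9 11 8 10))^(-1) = (0 14 2)(1 10 3 8 11 13 6)(5 7 9)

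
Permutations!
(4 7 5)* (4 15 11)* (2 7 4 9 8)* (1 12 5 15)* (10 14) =(1 12 5)(2 7 15 11 9 8)(10 14) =[0, 12, 7, 3, 4, 1, 6, 15, 2, 8, 14, 9, 5, 13, 10, 11]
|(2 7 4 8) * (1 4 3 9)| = 7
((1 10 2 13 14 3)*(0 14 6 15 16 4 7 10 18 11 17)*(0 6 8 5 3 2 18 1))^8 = ((0 14 2 13 8 5 3)(4 7 10 18 11 17 6 15 16))^8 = (0 14 2 13 8 5 3)(4 16 15 6 17 11 18 10 7)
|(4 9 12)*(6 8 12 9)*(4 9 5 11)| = |(4 6 8 12 9 5 11)| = 7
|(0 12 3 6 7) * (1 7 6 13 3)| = 4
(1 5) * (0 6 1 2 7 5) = (0 6 1)(2 7 5) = [6, 0, 7, 3, 4, 2, 1, 5]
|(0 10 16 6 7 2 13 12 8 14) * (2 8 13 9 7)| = 18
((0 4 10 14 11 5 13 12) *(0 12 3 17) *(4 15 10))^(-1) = ((0 15 10 14 11 5 13 3 17))^(-1) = (0 17 3 13 5 11 14 10 15)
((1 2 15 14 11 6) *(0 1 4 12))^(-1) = ((0 1 2 15 14 11 6 4 12))^(-1) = (0 12 4 6 11 14 15 2 1)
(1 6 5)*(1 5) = (1 6) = [0, 6, 2, 3, 4, 5, 1]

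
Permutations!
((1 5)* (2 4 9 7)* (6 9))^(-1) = (1 5)(2 7 9 6 4)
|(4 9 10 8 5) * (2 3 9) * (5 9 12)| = 15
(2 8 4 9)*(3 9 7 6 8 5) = (2 5 3 9)(4 7 6 8) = [0, 1, 5, 9, 7, 3, 8, 6, 4, 2]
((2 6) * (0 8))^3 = ((0 8)(2 6))^3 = (0 8)(2 6)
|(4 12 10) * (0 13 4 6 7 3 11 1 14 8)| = |(0 13 4 12 10 6 7 3 11 1 14 8)| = 12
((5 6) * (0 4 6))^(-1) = (0 5 6 4)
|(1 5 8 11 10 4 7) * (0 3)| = 14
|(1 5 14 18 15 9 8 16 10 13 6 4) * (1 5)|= |(4 5 14 18 15 9 8 16 10 13 6)|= 11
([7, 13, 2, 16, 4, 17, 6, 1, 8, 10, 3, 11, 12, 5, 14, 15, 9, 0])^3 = (0 13)(1 17)(3 10 9 16)(5 7)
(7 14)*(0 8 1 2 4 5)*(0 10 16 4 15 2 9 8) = (1 9 8)(2 15)(4 5 10 16)(7 14) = [0, 9, 15, 3, 5, 10, 6, 14, 1, 8, 16, 11, 12, 13, 7, 2, 4]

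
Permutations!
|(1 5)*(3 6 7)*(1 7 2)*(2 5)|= |(1 2)(3 6 5 7)|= 4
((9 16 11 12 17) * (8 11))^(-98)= ((8 11 12 17 9 16))^(-98)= (8 9 12)(11 16 17)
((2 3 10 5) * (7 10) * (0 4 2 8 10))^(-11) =(0 7 3 2 4)(5 8 10)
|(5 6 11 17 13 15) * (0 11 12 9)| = 9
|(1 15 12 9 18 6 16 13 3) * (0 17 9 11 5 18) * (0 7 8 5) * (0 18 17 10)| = 90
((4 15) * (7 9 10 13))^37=((4 15)(7 9 10 13))^37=(4 15)(7 9 10 13)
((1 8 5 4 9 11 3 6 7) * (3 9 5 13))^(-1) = ((1 8 13 3 6 7)(4 5)(9 11))^(-1) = (1 7 6 3 13 8)(4 5)(9 11)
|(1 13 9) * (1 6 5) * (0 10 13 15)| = |(0 10 13 9 6 5 1 15)| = 8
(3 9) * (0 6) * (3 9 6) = (9)(0 3 6) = [3, 1, 2, 6, 4, 5, 0, 7, 8, 9]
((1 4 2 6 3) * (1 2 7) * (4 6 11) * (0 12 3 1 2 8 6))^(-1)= ((0 12 3 8 6 1)(2 11 4 7))^(-1)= (0 1 6 8 3 12)(2 7 4 11)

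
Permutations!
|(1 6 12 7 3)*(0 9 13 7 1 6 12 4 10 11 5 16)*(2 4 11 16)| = 12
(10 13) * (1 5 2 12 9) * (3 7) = [0, 5, 12, 7, 4, 2, 6, 3, 8, 1, 13, 11, 9, 10] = (1 5 2 12 9)(3 7)(10 13)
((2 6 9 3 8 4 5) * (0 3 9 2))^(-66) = ((9)(0 3 8 4 5)(2 6))^(-66) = (9)(0 5 4 8 3)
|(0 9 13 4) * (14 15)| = 4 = |(0 9 13 4)(14 15)|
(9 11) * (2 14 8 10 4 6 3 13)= (2 14 8 10 4 6 3 13)(9 11)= [0, 1, 14, 13, 6, 5, 3, 7, 10, 11, 4, 9, 12, 2, 8]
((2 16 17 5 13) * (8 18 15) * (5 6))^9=(18)(2 6)(5 16)(13 17)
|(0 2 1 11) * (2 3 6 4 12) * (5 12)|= |(0 3 6 4 5 12 2 1 11)|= 9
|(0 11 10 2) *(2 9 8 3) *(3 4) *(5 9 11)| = |(0 5 9 8 4 3 2)(10 11)| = 14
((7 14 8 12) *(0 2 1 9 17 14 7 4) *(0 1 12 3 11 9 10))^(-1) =(0 10 1 4 12 2)(3 8 14 17 9 11)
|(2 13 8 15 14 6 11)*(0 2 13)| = 6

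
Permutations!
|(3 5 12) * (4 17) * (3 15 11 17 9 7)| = 9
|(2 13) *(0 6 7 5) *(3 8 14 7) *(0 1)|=8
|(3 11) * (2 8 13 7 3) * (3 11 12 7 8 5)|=6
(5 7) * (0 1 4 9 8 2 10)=(0 1 4 9 8 2 10)(5 7)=[1, 4, 10, 3, 9, 7, 6, 5, 2, 8, 0]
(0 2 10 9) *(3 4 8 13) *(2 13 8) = [13, 1, 10, 4, 2, 5, 6, 7, 8, 0, 9, 11, 12, 3] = (0 13 3 4 2 10 9)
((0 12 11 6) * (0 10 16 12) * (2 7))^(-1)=(2 7)(6 11 12 16 10)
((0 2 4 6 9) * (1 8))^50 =(9)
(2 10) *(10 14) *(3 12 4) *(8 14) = (2 8 14 10)(3 12 4) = [0, 1, 8, 12, 3, 5, 6, 7, 14, 9, 2, 11, 4, 13, 10]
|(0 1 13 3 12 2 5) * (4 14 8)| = |(0 1 13 3 12 2 5)(4 14 8)| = 21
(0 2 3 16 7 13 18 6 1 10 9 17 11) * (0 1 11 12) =(0 2 3 16 7 13 18 6 11 1 10 9 17 12) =[2, 10, 3, 16, 4, 5, 11, 13, 8, 17, 9, 1, 0, 18, 14, 15, 7, 12, 6]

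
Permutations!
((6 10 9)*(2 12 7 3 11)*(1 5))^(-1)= ((1 5)(2 12 7 3 11)(6 10 9))^(-1)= (1 5)(2 11 3 7 12)(6 9 10)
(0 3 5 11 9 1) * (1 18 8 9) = (0 3 5 11 1)(8 9 18) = [3, 0, 2, 5, 4, 11, 6, 7, 9, 18, 10, 1, 12, 13, 14, 15, 16, 17, 8]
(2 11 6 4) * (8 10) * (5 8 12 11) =[0, 1, 5, 3, 2, 8, 4, 7, 10, 9, 12, 6, 11] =(2 5 8 10 12 11 6 4)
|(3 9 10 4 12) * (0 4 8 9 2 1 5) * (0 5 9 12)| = 14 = |(0 4)(1 9 10 8 12 3 2)|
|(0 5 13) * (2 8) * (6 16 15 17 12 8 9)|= |(0 5 13)(2 9 6 16 15 17 12 8)|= 24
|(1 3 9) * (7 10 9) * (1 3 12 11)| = 12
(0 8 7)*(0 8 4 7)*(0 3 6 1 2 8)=(0 4 7)(1 2 8 3 6)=[4, 2, 8, 6, 7, 5, 1, 0, 3]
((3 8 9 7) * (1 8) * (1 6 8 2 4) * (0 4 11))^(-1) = ((0 4 1 2 11)(3 6 8 9 7))^(-1) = (0 11 2 1 4)(3 7 9 8 6)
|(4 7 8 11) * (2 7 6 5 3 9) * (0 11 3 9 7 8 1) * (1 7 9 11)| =4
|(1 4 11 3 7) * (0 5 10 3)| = |(0 5 10 3 7 1 4 11)| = 8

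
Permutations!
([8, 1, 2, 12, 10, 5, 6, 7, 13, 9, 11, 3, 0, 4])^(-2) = [3, 1, 2, 10, 8, 5, 6, 7, 12, 9, 13, 4, 11, 0]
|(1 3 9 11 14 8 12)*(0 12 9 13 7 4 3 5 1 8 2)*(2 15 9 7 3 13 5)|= |(0 12 8 7 4 13 3 5 1 2)(9 11 14 15)|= 20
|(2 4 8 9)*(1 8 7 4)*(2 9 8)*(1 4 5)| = |(9)(1 2 4 7 5)| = 5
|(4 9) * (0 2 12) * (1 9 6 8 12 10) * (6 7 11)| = |(0 2 10 1 9 4 7 11 6 8 12)| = 11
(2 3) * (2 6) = (2 3 6) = [0, 1, 3, 6, 4, 5, 2]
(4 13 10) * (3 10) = (3 10 4 13) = [0, 1, 2, 10, 13, 5, 6, 7, 8, 9, 4, 11, 12, 3]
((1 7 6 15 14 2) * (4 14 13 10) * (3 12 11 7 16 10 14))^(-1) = (1 2 14 13 15 6 7 11 12 3 4 10 16)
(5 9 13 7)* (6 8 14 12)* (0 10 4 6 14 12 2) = (0 10 4 6 8 12 14 2)(5 9 13 7) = [10, 1, 0, 3, 6, 9, 8, 5, 12, 13, 4, 11, 14, 7, 2]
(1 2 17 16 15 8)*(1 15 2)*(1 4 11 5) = (1 4 11 5)(2 17 16)(8 15) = [0, 4, 17, 3, 11, 1, 6, 7, 15, 9, 10, 5, 12, 13, 14, 8, 2, 16]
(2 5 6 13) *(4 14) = (2 5 6 13)(4 14) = [0, 1, 5, 3, 14, 6, 13, 7, 8, 9, 10, 11, 12, 2, 4]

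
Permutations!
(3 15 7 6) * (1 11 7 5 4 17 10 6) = (1 11 7)(3 15 5 4 17 10 6) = [0, 11, 2, 15, 17, 4, 3, 1, 8, 9, 6, 7, 12, 13, 14, 5, 16, 10]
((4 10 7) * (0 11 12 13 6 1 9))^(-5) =(0 12 6 9 11 13 1)(4 10 7)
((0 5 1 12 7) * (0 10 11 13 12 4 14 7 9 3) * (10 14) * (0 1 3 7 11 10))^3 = ((0 5 3 1 4)(7 14 11 13 12 9))^3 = (0 1 5 4 3)(7 13)(9 11)(12 14)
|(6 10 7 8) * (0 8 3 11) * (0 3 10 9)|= 4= |(0 8 6 9)(3 11)(7 10)|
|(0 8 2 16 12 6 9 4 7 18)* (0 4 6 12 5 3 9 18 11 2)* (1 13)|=10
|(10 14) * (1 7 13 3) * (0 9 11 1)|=14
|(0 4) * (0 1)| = |(0 4 1)| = 3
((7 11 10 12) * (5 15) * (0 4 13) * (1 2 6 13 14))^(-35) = (5 15)(7 11 10 12)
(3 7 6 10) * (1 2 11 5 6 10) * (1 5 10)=(1 2 11 10 3 7)(5 6)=[0, 2, 11, 7, 4, 6, 5, 1, 8, 9, 3, 10]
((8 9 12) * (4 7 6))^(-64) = ((4 7 6)(8 9 12))^(-64) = (4 6 7)(8 12 9)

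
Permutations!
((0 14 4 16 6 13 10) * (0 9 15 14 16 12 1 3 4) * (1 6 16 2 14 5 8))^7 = (16)(0 2 14)(1 9 12 8 10 4 5 13 3 15 6)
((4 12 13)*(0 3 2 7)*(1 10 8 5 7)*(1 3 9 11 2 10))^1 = (0 9 11 2 3 10 8 5 7)(4 12 13)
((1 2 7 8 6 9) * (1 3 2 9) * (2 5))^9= ((1 9 3 5 2 7 8 6))^9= (1 9 3 5 2 7 8 6)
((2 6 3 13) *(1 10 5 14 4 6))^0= (14)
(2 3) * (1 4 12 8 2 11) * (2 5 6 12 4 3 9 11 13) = (1 3 13 2 9 11)(5 6 12 8) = [0, 3, 9, 13, 4, 6, 12, 7, 5, 11, 10, 1, 8, 2]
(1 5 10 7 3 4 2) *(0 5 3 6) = (0 5 10 7 6)(1 3 4 2) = [5, 3, 1, 4, 2, 10, 0, 6, 8, 9, 7]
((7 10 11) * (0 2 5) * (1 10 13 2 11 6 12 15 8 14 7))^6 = ((0 11 1 10 6 12 15 8 14 7 13 2 5))^6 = (0 15 5 12 2 6 13 10 7 1 14 11 8)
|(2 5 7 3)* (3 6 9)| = |(2 5 7 6 9 3)| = 6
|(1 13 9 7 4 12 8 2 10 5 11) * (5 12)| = |(1 13 9 7 4 5 11)(2 10 12 8)| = 28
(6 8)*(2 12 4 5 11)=(2 12 4 5 11)(6 8)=[0, 1, 12, 3, 5, 11, 8, 7, 6, 9, 10, 2, 4]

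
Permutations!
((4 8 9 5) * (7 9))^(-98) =(4 7 5 8 9)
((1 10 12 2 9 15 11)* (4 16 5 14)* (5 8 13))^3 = (1 2 11 12 15 10 9)(4 13)(5 16)(8 14)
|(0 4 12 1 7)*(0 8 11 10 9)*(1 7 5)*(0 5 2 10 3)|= |(0 4 12 7 8 11 3)(1 2 10 9 5)|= 35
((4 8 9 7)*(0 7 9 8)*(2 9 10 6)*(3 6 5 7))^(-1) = ((0 3 6 2 9 10 5 7 4))^(-1) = (0 4 7 5 10 9 2 6 3)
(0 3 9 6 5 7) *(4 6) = (0 3 9 4 6 5 7) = [3, 1, 2, 9, 6, 7, 5, 0, 8, 4]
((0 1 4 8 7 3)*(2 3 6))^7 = (0 3 2 6 7 8 4 1)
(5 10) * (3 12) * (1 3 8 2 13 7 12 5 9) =(1 3 5 10 9)(2 13 7 12 8) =[0, 3, 13, 5, 4, 10, 6, 12, 2, 1, 9, 11, 8, 7]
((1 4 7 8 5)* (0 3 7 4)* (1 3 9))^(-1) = (0 1 9)(3 5 8 7)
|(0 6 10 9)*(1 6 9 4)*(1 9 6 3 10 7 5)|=9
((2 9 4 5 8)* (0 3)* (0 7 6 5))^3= (0 6 2)(3 5 9)(4 7 8)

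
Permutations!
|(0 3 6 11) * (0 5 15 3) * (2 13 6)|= 7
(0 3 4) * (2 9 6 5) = (0 3 4)(2 9 6 5) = [3, 1, 9, 4, 0, 2, 5, 7, 8, 6]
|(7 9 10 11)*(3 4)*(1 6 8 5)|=4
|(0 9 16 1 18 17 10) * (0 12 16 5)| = 6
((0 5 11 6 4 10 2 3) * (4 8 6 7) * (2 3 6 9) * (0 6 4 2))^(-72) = (0 4 9 2 8 7 6 11 3 5 10)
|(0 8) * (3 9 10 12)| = 4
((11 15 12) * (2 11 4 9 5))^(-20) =((2 11 15 12 4 9 5))^(-20) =(2 11 15 12 4 9 5)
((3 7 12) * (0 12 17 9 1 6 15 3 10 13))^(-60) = ((0 12 10 13)(1 6 15 3 7 17 9))^(-60) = (1 3 9 15 17 6 7)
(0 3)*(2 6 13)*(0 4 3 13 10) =(0 13 2 6 10)(3 4) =[13, 1, 6, 4, 3, 5, 10, 7, 8, 9, 0, 11, 12, 2]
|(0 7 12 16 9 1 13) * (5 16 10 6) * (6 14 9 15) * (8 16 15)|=|(0 7 12 10 14 9 1 13)(5 15 6)(8 16)|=24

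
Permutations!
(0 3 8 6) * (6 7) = (0 3 8 7 6) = [3, 1, 2, 8, 4, 5, 0, 6, 7]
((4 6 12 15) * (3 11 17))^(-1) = ((3 11 17)(4 6 12 15))^(-1) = (3 17 11)(4 15 12 6)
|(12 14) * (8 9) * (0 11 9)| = |(0 11 9 8)(12 14)| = 4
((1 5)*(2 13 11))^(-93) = (13)(1 5)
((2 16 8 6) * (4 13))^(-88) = (16)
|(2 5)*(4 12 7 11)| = |(2 5)(4 12 7 11)| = 4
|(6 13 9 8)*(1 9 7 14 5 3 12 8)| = 8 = |(1 9)(3 12 8 6 13 7 14 5)|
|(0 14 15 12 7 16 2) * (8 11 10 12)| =10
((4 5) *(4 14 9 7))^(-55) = (14)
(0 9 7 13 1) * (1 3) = (0 9 7 13 3 1) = [9, 0, 2, 1, 4, 5, 6, 13, 8, 7, 10, 11, 12, 3]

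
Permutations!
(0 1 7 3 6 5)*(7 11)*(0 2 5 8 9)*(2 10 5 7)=(0 1 11 2 7 3 6 8 9)(5 10)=[1, 11, 7, 6, 4, 10, 8, 3, 9, 0, 5, 2]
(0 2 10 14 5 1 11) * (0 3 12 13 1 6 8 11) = [2, 0, 10, 12, 4, 6, 8, 7, 11, 9, 14, 3, 13, 1, 5] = (0 2 10 14 5 6 8 11 3 12 13 1)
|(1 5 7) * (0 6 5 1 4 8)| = |(0 6 5 7 4 8)| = 6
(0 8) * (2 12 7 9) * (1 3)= (0 8)(1 3)(2 12 7 9)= [8, 3, 12, 1, 4, 5, 6, 9, 0, 2, 10, 11, 7]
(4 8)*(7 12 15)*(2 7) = [0, 1, 7, 3, 8, 5, 6, 12, 4, 9, 10, 11, 15, 13, 14, 2] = (2 7 12 15)(4 8)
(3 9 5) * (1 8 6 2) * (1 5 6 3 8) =(2 5 8 3 9 6) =[0, 1, 5, 9, 4, 8, 2, 7, 3, 6]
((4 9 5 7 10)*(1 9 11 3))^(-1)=(1 3 11 4 10 7 5 9)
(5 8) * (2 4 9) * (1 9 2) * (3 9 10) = (1 10 3 9)(2 4)(5 8) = [0, 10, 4, 9, 2, 8, 6, 7, 5, 1, 3]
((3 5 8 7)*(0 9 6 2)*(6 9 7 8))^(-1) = (9)(0 2 6 5 3 7)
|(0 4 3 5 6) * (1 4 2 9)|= |(0 2 9 1 4 3 5 6)|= 8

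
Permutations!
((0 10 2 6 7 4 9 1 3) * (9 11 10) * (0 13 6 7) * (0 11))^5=(0 6 4 13 7 3 2 1 10 9 11)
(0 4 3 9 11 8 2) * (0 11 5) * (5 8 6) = [4, 1, 11, 9, 3, 0, 5, 7, 2, 8, 10, 6] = (0 4 3 9 8 2 11 6 5)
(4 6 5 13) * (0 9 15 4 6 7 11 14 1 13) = [9, 13, 2, 3, 7, 0, 5, 11, 8, 15, 10, 14, 12, 6, 1, 4] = (0 9 15 4 7 11 14 1 13 6 5)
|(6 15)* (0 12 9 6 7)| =|(0 12 9 6 15 7)| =6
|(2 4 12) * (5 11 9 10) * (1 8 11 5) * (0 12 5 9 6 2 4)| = 11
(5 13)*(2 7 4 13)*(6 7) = (2 6 7 4 13 5) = [0, 1, 6, 3, 13, 2, 7, 4, 8, 9, 10, 11, 12, 5]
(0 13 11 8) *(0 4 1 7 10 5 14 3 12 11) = (0 13)(1 7 10 5 14 3 12 11 8 4) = [13, 7, 2, 12, 1, 14, 6, 10, 4, 9, 5, 8, 11, 0, 3]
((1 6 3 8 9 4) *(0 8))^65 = ((0 8 9 4 1 6 3))^65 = (0 9 1 3 8 4 6)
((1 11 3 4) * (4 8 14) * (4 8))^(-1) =((1 11 3 4)(8 14))^(-1) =(1 4 3 11)(8 14)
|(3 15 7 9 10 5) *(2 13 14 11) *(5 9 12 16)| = 12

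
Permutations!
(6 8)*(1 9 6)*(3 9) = (1 3 9 6 8) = [0, 3, 2, 9, 4, 5, 8, 7, 1, 6]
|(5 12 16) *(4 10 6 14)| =12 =|(4 10 6 14)(5 12 16)|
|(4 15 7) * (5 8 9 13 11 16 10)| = 21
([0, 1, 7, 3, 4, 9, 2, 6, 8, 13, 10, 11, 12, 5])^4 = [0, 1, 7, 3, 4, 9, 2, 6, 8, 13, 10, 11, 12, 5]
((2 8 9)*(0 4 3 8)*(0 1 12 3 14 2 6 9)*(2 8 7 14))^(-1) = ((0 4 2 1 12 3 7 14 8)(6 9))^(-1) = (0 8 14 7 3 12 1 2 4)(6 9)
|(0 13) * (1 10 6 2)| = 4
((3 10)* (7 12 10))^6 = (3 12)(7 10) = ((3 7 12 10))^6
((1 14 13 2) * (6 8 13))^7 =(1 14 6 8 13 2)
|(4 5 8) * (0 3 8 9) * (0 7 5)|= 12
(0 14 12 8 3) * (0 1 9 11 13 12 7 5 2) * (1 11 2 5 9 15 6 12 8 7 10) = [14, 15, 0, 11, 4, 5, 12, 9, 3, 2, 1, 13, 7, 8, 10, 6] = (0 14 10 1 15 6 12 7 9 2)(3 11 13 8)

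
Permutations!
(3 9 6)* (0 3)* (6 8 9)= (0 3 6)(8 9)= [3, 1, 2, 6, 4, 5, 0, 7, 9, 8]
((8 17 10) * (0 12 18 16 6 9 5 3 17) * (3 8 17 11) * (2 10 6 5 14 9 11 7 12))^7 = ((0 2 10 17 6 11 3 7 12 18 16 5 8)(9 14))^7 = (0 7 2 12 10 18 17 16 6 5 11 8 3)(9 14)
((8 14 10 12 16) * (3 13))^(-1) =(3 13)(8 16 12 10 14)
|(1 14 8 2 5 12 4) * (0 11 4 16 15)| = 11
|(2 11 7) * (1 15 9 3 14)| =|(1 15 9 3 14)(2 11 7)| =15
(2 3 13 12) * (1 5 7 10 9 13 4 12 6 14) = [0, 5, 3, 4, 12, 7, 14, 10, 8, 13, 9, 11, 2, 6, 1] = (1 5 7 10 9 13 6 14)(2 3 4 12)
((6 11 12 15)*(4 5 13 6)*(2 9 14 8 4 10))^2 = ((2 9 14 8 4 5 13 6 11 12 15 10))^2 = (2 14 4 13 11 15)(5 6 12 10 9 8)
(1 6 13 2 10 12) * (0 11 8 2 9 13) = (0 11 8 2 10 12 1 6)(9 13) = [11, 6, 10, 3, 4, 5, 0, 7, 2, 13, 12, 8, 1, 9]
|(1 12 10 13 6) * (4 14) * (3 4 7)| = 20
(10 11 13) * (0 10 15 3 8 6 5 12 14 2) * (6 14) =(0 10 11 13 15 3 8 14 2)(5 12 6) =[10, 1, 0, 8, 4, 12, 5, 7, 14, 9, 11, 13, 6, 15, 2, 3]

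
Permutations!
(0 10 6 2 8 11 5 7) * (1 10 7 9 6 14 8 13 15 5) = [7, 10, 13, 3, 4, 9, 2, 0, 11, 6, 14, 1, 12, 15, 8, 5] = (0 7)(1 10 14 8 11)(2 13 15 5 9 6)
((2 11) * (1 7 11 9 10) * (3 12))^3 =(1 2)(3 12)(7 9)(10 11)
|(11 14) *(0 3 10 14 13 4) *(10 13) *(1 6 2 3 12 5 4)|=60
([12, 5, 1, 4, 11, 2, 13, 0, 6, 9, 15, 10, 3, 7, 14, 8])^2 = (0 3 11 15 6 7 12 4 10 8 13)(1 2 5)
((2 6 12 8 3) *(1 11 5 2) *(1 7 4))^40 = (12)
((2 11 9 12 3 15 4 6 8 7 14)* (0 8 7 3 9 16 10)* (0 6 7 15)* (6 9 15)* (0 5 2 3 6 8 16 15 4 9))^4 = (0 16 10)(2 12 3 15 7)(4 5 9 14 11) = ((0 16 10)(2 11 15 9 12 4 7 14 3 5)(6 8))^4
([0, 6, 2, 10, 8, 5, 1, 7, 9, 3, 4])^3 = [0, 6, 2, 8, 3, 5, 1, 7, 10, 4, 9]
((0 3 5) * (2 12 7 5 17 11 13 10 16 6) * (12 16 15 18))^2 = (0 17 13 15 12 5 3 11 10 18 7)(2 6 16)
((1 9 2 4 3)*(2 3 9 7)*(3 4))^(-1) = ((1 7 2 3)(4 9))^(-1) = (1 3 2 7)(4 9)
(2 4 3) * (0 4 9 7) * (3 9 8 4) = (0 3 2 8 4 9 7) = [3, 1, 8, 2, 9, 5, 6, 0, 4, 7]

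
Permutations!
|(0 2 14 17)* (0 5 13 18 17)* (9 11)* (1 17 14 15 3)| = |(0 2 15 3 1 17 5 13 18 14)(9 11)| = 10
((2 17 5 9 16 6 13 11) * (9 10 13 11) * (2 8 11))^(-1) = ((2 17 5 10 13 9 16 6)(8 11))^(-1) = (2 6 16 9 13 10 5 17)(8 11)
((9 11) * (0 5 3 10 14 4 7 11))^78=(0 7 10)(3 9 4)(5 11 14)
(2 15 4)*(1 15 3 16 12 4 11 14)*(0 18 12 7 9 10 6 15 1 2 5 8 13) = (0 18 12 4 5 8 13)(2 3 16 7 9 10 6 15 11 14) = [18, 1, 3, 16, 5, 8, 15, 9, 13, 10, 6, 14, 4, 0, 2, 11, 7, 17, 12]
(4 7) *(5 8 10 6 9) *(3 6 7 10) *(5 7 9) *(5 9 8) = (3 6 9 7 4 10 8) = [0, 1, 2, 6, 10, 5, 9, 4, 3, 7, 8]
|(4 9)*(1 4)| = 3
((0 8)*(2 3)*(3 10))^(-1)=(0 8)(2 3 10)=((0 8)(2 10 3))^(-1)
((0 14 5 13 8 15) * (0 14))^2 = (5 8 14 13 15)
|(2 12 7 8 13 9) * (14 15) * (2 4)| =14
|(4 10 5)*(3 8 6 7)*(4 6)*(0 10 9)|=|(0 10 5 6 7 3 8 4 9)|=9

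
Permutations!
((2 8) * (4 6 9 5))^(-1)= ((2 8)(4 6 9 5))^(-1)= (2 8)(4 5 9 6)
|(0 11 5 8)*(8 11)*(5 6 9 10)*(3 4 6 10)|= |(0 8)(3 4 6 9)(5 11 10)|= 12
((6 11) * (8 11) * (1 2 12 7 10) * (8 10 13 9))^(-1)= (1 10 6 11 8 9 13 7 12 2)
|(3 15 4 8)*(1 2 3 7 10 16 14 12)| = |(1 2 3 15 4 8 7 10 16 14 12)| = 11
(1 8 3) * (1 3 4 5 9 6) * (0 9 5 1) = [9, 8, 2, 3, 1, 5, 0, 7, 4, 6] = (0 9 6)(1 8 4)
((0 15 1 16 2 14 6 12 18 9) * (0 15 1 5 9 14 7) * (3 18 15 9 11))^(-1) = ((0 1 16 2 7)(3 18 14 6 12 15 5 11))^(-1) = (0 7 2 16 1)(3 11 5 15 12 6 14 18)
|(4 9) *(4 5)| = |(4 9 5)| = 3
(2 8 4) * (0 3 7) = [3, 1, 8, 7, 2, 5, 6, 0, 4] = (0 3 7)(2 8 4)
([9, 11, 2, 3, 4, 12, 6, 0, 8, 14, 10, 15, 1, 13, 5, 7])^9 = [0, 1, 2, 3, 4, 5, 6, 7, 8, 9, 10, 11, 12, 13, 14, 15]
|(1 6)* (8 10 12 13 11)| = 10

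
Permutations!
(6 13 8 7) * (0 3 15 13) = (0 3 15 13 8 7 6) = [3, 1, 2, 15, 4, 5, 0, 6, 7, 9, 10, 11, 12, 8, 14, 13]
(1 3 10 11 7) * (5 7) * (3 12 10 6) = (1 12 10 11 5 7)(3 6) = [0, 12, 2, 6, 4, 7, 3, 1, 8, 9, 11, 5, 10]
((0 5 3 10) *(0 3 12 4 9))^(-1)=((0 5 12 4 9)(3 10))^(-1)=(0 9 4 12 5)(3 10)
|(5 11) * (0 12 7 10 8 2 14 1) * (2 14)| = 14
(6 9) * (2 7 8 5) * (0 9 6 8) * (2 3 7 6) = [9, 1, 6, 7, 4, 3, 2, 0, 5, 8] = (0 9 8 5 3 7)(2 6)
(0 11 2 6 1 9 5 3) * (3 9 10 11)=(0 3)(1 10 11 2 6)(5 9)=[3, 10, 6, 0, 4, 9, 1, 7, 8, 5, 11, 2]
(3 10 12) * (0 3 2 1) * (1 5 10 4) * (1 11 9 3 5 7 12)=[5, 0, 7, 4, 11, 10, 6, 12, 8, 3, 1, 9, 2]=(0 5 10 1)(2 7 12)(3 4 11 9)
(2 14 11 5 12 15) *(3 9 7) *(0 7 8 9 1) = (0 7 3 1)(2 14 11 5 12 15)(8 9) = [7, 0, 14, 1, 4, 12, 6, 3, 9, 8, 10, 5, 15, 13, 11, 2]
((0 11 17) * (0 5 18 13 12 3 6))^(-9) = ((0 11 17 5 18 13 12 3 6))^(-9) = (18)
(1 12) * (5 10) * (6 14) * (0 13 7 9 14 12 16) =(0 13 7 9 14 6 12 1 16)(5 10) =[13, 16, 2, 3, 4, 10, 12, 9, 8, 14, 5, 11, 1, 7, 6, 15, 0]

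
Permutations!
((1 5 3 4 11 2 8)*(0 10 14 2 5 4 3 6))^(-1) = (0 6 5 11 4 1 8 2 14 10)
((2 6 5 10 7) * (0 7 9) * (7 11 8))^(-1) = ((0 11 8 7 2 6 5 10 9))^(-1) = (0 9 10 5 6 2 7 8 11)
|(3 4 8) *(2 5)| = 6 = |(2 5)(3 4 8)|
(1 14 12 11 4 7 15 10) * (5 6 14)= (1 5 6 14 12 11 4 7 15 10)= [0, 5, 2, 3, 7, 6, 14, 15, 8, 9, 1, 4, 11, 13, 12, 10]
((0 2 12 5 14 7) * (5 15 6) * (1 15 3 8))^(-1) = ((0 2 12 3 8 1 15 6 5 14 7))^(-1) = (0 7 14 5 6 15 1 8 3 12 2)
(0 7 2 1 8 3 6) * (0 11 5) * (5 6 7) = (0 5)(1 8 3 7 2)(6 11) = [5, 8, 1, 7, 4, 0, 11, 2, 3, 9, 10, 6]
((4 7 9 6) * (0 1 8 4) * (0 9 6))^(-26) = ((0 1 8 4 7 6 9))^(-26) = (0 8 7 9 1 4 6)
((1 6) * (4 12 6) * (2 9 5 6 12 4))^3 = (12)(1 5 2 6 9)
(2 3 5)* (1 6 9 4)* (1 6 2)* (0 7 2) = (0 7 2 3 5 1)(4 6 9) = [7, 0, 3, 5, 6, 1, 9, 2, 8, 4]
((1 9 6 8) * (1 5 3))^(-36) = (9)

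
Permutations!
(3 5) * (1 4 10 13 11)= [0, 4, 2, 5, 10, 3, 6, 7, 8, 9, 13, 1, 12, 11]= (1 4 10 13 11)(3 5)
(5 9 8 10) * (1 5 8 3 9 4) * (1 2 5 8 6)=[0, 8, 5, 9, 2, 4, 1, 7, 10, 3, 6]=(1 8 10 6)(2 5 4)(3 9)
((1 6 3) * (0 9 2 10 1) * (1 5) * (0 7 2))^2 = (1 3 2 5 6 7 10)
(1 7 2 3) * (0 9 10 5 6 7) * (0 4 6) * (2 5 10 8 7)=(10)(0 9 8 7 5)(1 4 6 2 3)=[9, 4, 3, 1, 6, 0, 2, 5, 7, 8, 10]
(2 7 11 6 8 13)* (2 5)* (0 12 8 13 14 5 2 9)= [12, 1, 7, 3, 4, 9, 13, 11, 14, 0, 10, 6, 8, 2, 5]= (0 12 8 14 5 9)(2 7 11 6 13)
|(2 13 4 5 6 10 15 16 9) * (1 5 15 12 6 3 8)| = |(1 5 3 8)(2 13 4 15 16 9)(6 10 12)| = 12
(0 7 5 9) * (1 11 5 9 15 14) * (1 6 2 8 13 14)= [7, 11, 8, 3, 4, 15, 2, 9, 13, 0, 10, 5, 12, 14, 6, 1]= (0 7 9)(1 11 5 15)(2 8 13 14 6)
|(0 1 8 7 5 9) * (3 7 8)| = 6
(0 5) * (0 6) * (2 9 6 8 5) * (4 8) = (0 2 9 6)(4 8 5) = [2, 1, 9, 3, 8, 4, 0, 7, 5, 6]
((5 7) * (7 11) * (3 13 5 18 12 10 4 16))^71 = (3 13 5 11 7 18 12 10 4 16)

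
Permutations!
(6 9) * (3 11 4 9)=[0, 1, 2, 11, 9, 5, 3, 7, 8, 6, 10, 4]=(3 11 4 9 6)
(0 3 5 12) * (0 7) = (0 3 5 12 7) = [3, 1, 2, 5, 4, 12, 6, 0, 8, 9, 10, 11, 7]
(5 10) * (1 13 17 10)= (1 13 17 10 5)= [0, 13, 2, 3, 4, 1, 6, 7, 8, 9, 5, 11, 12, 17, 14, 15, 16, 10]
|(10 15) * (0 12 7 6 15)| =6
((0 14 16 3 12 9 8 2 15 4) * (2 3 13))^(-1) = ((0 14 16 13 2 15 4)(3 12 9 8))^(-1) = (0 4 15 2 13 16 14)(3 8 9 12)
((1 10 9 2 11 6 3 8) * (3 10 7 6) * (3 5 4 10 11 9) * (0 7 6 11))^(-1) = (0 6 1 8 3 10 4 5 11 7)(2 9)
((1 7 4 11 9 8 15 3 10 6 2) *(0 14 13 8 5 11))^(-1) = (0 4 7 1 2 6 10 3 15 8 13 14)(5 9 11)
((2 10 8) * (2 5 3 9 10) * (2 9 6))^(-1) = (2 6 3 5 8 10 9)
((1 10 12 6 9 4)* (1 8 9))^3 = ((1 10 12 6)(4 8 9))^3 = (1 6 12 10)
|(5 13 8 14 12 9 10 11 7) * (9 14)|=|(5 13 8 9 10 11 7)(12 14)|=14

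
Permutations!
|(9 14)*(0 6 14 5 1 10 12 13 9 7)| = 12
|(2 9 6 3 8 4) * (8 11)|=7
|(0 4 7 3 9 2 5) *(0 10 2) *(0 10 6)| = 9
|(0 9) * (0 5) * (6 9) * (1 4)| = 4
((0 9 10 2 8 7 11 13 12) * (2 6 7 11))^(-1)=(0 12 13 11 8 2 7 6 10 9)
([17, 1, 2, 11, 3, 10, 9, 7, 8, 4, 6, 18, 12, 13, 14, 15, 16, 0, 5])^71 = (0 17)(3 4 9 6 10 5 18 11)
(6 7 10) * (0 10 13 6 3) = (0 10 3)(6 7 13) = [10, 1, 2, 0, 4, 5, 7, 13, 8, 9, 3, 11, 12, 6]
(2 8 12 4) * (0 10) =[10, 1, 8, 3, 2, 5, 6, 7, 12, 9, 0, 11, 4] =(0 10)(2 8 12 4)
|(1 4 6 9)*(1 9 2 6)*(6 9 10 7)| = 10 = |(1 4)(2 9 10 7 6)|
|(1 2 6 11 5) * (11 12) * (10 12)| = |(1 2 6 10 12 11 5)| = 7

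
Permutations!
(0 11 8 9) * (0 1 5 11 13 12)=[13, 5, 2, 3, 4, 11, 6, 7, 9, 1, 10, 8, 0, 12]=(0 13 12)(1 5 11 8 9)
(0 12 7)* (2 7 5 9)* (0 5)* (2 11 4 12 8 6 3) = (0 8 6 3 2 7 5 9 11 4 12) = [8, 1, 7, 2, 12, 9, 3, 5, 6, 11, 10, 4, 0]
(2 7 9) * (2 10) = (2 7 9 10) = [0, 1, 7, 3, 4, 5, 6, 9, 8, 10, 2]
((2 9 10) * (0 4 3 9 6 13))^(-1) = (0 13 6 2 10 9 3 4)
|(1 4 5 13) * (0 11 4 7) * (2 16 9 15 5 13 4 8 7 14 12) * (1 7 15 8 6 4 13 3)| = 16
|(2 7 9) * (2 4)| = |(2 7 9 4)| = 4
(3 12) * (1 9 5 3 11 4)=[0, 9, 2, 12, 1, 3, 6, 7, 8, 5, 10, 4, 11]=(1 9 5 3 12 11 4)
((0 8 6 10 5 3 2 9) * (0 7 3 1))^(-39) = (0 10)(1 6)(2 9 7 3)(5 8)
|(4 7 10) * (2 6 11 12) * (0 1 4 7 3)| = |(0 1 4 3)(2 6 11 12)(7 10)| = 4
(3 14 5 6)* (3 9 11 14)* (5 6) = [0, 1, 2, 3, 4, 5, 9, 7, 8, 11, 10, 14, 12, 13, 6] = (6 9 11 14)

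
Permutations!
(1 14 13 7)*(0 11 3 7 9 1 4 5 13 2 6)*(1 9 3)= (0 11 1 14 2 6)(3 7 4 5 13)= [11, 14, 6, 7, 5, 13, 0, 4, 8, 9, 10, 1, 12, 3, 2]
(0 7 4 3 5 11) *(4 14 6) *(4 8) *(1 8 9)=(0 7 14 6 9 1 8 4 3 5 11)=[7, 8, 2, 5, 3, 11, 9, 14, 4, 1, 10, 0, 12, 13, 6]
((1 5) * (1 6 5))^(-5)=((5 6))^(-5)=(5 6)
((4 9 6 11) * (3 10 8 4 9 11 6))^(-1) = (3 9 11 4 8 10)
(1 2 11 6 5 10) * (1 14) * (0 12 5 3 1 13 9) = (0 12 5 10 14 13 9)(1 2 11 6 3) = [12, 2, 11, 1, 4, 10, 3, 7, 8, 0, 14, 6, 5, 9, 13]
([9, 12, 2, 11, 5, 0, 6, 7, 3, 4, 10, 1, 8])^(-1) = [5, 11, 2, 8, 9, 4, 6, 7, 12, 0, 10, 3, 1]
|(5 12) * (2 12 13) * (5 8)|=5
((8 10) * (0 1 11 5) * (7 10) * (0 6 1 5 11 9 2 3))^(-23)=((11)(0 5 6 1 9 2 3)(7 10 8))^(-23)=(11)(0 2 1 5 3 9 6)(7 10 8)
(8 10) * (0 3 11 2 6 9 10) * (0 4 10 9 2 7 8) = (0 3 11 7 8 4 10)(2 6) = [3, 1, 6, 11, 10, 5, 2, 8, 4, 9, 0, 7]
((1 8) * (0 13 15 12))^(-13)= ((0 13 15 12)(1 8))^(-13)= (0 12 15 13)(1 8)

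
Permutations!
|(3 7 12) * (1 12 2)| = |(1 12 3 7 2)| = 5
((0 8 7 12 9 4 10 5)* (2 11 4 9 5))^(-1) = ((0 8 7 12 5)(2 11 4 10))^(-1) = (0 5 12 7 8)(2 10 4 11)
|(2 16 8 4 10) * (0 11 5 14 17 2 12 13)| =12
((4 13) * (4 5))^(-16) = ((4 13 5))^(-16) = (4 5 13)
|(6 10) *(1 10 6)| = 2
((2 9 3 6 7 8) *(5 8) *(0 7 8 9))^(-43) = (0 6 5 2 3 7 8 9)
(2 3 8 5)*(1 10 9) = [0, 10, 3, 8, 4, 2, 6, 7, 5, 1, 9] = (1 10 9)(2 3 8 5)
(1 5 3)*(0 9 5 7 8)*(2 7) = (0 9 5 3 1 2 7 8) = [9, 2, 7, 1, 4, 3, 6, 8, 0, 5]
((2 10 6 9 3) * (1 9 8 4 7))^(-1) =(1 7 4 8 6 10 2 3 9)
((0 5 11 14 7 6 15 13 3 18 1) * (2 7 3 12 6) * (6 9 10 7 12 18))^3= (0 14 15 1 11 6 18 5 3 13)(2 10 12 7 9)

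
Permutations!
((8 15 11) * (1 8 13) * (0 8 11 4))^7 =(0 4 15 8)(1 11 13)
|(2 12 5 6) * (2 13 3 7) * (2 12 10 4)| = 6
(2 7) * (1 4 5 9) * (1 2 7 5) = (1 4)(2 5 9) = [0, 4, 5, 3, 1, 9, 6, 7, 8, 2]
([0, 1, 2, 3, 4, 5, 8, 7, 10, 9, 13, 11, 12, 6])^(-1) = [0, 1, 2, 3, 4, 5, 13, 7, 6, 9, 8, 11, 12, 10]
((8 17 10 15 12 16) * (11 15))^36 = (8 17 10 11 15 12 16)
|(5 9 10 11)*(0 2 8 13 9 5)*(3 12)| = 14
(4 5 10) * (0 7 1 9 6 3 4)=(0 7 1 9 6 3 4 5 10)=[7, 9, 2, 4, 5, 10, 3, 1, 8, 6, 0]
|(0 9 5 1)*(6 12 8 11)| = |(0 9 5 1)(6 12 8 11)| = 4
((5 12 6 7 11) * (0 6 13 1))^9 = ((0 6 7 11 5 12 13 1))^9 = (0 6 7 11 5 12 13 1)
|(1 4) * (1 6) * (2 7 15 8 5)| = |(1 4 6)(2 7 15 8 5)| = 15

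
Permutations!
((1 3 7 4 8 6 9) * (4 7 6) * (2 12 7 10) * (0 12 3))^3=(0 10 6)(1 7 3)(2 9 12)(4 8)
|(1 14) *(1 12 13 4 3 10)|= |(1 14 12 13 4 3 10)|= 7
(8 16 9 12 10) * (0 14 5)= (0 14 5)(8 16 9 12 10)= [14, 1, 2, 3, 4, 0, 6, 7, 16, 12, 8, 11, 10, 13, 5, 15, 9]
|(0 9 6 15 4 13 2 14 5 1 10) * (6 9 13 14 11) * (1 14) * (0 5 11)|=|(0 13 2)(1 10 5 14 11 6 15 4)|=24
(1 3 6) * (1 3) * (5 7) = (3 6)(5 7) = [0, 1, 2, 6, 4, 7, 3, 5]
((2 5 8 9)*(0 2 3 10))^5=((0 2 5 8 9 3 10))^5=(0 3 8 2 10 9 5)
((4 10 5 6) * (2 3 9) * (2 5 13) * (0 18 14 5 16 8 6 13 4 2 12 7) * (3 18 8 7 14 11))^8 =(0 16 3 18 6)(2 8 7 9 11)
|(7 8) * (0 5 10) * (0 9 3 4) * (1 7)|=6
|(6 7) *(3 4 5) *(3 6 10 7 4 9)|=6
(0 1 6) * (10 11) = (0 1 6)(10 11) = [1, 6, 2, 3, 4, 5, 0, 7, 8, 9, 11, 10]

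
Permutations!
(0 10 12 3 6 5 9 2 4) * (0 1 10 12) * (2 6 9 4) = (0 12 3 9 6 5 4 1 10) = [12, 10, 2, 9, 1, 4, 5, 7, 8, 6, 0, 11, 3]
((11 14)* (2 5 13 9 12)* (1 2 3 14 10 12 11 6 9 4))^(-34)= ((1 2 5 13 4)(3 14 6 9 11 10 12))^(-34)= (1 2 5 13 4)(3 14 6 9 11 10 12)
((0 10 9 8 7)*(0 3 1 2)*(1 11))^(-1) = (0 2 1 11 3 7 8 9 10)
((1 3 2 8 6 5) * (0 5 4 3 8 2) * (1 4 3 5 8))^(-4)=((0 8 6 3)(4 5))^(-4)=(8)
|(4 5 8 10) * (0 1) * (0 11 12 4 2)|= 9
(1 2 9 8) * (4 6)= (1 2 9 8)(4 6)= [0, 2, 9, 3, 6, 5, 4, 7, 1, 8]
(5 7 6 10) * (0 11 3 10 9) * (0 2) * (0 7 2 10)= (0 11 3)(2 7 6 9 10 5)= [11, 1, 7, 0, 4, 2, 9, 6, 8, 10, 5, 3]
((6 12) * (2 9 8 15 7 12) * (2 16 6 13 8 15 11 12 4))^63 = (2 7 9 4 15)(6 16)(8 13 12 11)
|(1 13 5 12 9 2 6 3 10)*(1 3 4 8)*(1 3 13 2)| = |(1 2 6 4 8 3 10 13 5 12 9)| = 11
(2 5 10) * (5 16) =(2 16 5 10) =[0, 1, 16, 3, 4, 10, 6, 7, 8, 9, 2, 11, 12, 13, 14, 15, 5]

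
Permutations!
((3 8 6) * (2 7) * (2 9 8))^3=((2 7 9 8 6 3))^3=(2 8)(3 9)(6 7)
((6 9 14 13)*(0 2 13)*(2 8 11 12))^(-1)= ((0 8 11 12 2 13 6 9 14))^(-1)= (0 14 9 6 13 2 12 11 8)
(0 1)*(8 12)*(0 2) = [1, 2, 0, 3, 4, 5, 6, 7, 12, 9, 10, 11, 8] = (0 1 2)(8 12)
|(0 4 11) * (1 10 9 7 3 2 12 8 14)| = 9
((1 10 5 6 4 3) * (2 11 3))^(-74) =(1 11 4 5)(2 6 10 3) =((1 10 5 6 4 2 11 3))^(-74)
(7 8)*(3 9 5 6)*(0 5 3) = (0 5 6)(3 9)(7 8) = [5, 1, 2, 9, 4, 6, 0, 8, 7, 3]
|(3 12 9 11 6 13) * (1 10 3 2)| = 9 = |(1 10 3 12 9 11 6 13 2)|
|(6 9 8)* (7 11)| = 6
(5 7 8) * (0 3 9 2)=[3, 1, 0, 9, 4, 7, 6, 8, 5, 2]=(0 3 9 2)(5 7 8)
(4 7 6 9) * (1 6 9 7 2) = (1 6 7 9 4 2) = [0, 6, 1, 3, 2, 5, 7, 9, 8, 4]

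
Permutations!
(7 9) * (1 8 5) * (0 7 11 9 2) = (0 7 2)(1 8 5)(9 11) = [7, 8, 0, 3, 4, 1, 6, 2, 5, 11, 10, 9]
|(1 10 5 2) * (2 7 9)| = 6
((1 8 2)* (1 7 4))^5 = (8)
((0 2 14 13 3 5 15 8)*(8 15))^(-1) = ((15)(0 2 14 13 3 5 8))^(-1) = (15)(0 8 5 3 13 14 2)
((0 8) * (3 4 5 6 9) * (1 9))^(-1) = (0 8)(1 6 5 4 3 9)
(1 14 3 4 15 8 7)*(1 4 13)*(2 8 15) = [0, 14, 8, 13, 2, 5, 6, 4, 7, 9, 10, 11, 12, 1, 3, 15] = (15)(1 14 3 13)(2 8 7 4)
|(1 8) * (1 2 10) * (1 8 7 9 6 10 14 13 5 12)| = 11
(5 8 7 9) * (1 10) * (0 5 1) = (0 5 8 7 9 1 10) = [5, 10, 2, 3, 4, 8, 6, 9, 7, 1, 0]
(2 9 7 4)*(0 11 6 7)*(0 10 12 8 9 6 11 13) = (0 13)(2 6 7 4)(8 9 10 12) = [13, 1, 6, 3, 2, 5, 7, 4, 9, 10, 12, 11, 8, 0]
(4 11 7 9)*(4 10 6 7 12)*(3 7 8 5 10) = (3 7 9)(4 11 12)(5 10 6 8) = [0, 1, 2, 7, 11, 10, 8, 9, 5, 3, 6, 12, 4]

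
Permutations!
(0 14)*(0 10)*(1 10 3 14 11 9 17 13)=(0 11 9 17 13 1 10)(3 14)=[11, 10, 2, 14, 4, 5, 6, 7, 8, 17, 0, 9, 12, 1, 3, 15, 16, 13]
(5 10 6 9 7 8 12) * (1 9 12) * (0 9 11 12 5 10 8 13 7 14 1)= (0 9 14 1 11 12 10 6 5 8)(7 13)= [9, 11, 2, 3, 4, 8, 5, 13, 0, 14, 6, 12, 10, 7, 1]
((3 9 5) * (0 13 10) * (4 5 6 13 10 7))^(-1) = ((0 10)(3 9 6 13 7 4 5))^(-1) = (0 10)(3 5 4 7 13 6 9)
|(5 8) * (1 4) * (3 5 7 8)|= 2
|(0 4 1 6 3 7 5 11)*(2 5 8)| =10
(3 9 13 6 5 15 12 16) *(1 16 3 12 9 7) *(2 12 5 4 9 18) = [0, 16, 12, 7, 9, 15, 4, 1, 8, 13, 10, 11, 3, 6, 14, 18, 5, 17, 2] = (1 16 5 15 18 2 12 3 7)(4 9 13 6)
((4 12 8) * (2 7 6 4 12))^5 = (2 7 6 4)(8 12) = ((2 7 6 4)(8 12))^5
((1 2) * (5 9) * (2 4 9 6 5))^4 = ((1 4 9 2)(5 6))^4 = (9)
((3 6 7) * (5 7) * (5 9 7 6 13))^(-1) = (3 7 9 6 5 13)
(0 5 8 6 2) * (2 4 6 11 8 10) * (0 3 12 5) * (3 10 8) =(2 10)(3 12 5 8 11)(4 6) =[0, 1, 10, 12, 6, 8, 4, 7, 11, 9, 2, 3, 5]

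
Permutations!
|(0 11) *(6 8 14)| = 6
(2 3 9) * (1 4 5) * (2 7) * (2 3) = [0, 4, 2, 9, 5, 1, 6, 3, 8, 7] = (1 4 5)(3 9 7)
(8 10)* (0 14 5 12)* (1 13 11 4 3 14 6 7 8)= (0 6 7 8 10 1 13 11 4 3 14 5 12)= [6, 13, 2, 14, 3, 12, 7, 8, 10, 9, 1, 4, 0, 11, 5]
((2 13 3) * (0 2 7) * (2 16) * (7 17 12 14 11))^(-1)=((0 16 2 13 3 17 12 14 11 7))^(-1)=(0 7 11 14 12 17 3 13 2 16)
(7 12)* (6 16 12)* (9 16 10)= (6 10 9 16 12 7)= [0, 1, 2, 3, 4, 5, 10, 6, 8, 16, 9, 11, 7, 13, 14, 15, 12]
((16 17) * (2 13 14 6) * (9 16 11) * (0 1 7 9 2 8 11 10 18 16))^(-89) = (0 9 7 1)(2 13 14 6 8 11)(10 17 16 18)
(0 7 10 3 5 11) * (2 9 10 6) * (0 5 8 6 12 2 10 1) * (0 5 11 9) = (0 7 12 2)(1 5 9)(3 8 6 10) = [7, 5, 0, 8, 4, 9, 10, 12, 6, 1, 3, 11, 2]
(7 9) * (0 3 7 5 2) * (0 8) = (0 3 7 9 5 2 8) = [3, 1, 8, 7, 4, 2, 6, 9, 0, 5]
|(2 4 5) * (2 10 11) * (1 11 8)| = 7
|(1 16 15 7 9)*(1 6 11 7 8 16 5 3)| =|(1 5 3)(6 11 7 9)(8 16 15)| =12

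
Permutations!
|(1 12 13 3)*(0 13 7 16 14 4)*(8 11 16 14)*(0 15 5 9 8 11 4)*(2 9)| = 42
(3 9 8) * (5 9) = (3 5 9 8) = [0, 1, 2, 5, 4, 9, 6, 7, 3, 8]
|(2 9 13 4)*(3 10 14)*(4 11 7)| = |(2 9 13 11 7 4)(3 10 14)| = 6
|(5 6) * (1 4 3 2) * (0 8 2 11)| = |(0 8 2 1 4 3 11)(5 6)| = 14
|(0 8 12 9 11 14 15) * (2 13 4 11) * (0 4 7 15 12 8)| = |(2 13 7 15 4 11 14 12 9)| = 9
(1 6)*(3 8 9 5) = [0, 6, 2, 8, 4, 3, 1, 7, 9, 5] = (1 6)(3 8 9 5)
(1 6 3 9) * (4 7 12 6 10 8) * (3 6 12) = [0, 10, 2, 9, 7, 5, 6, 3, 4, 1, 8, 11, 12] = (12)(1 10 8 4 7 3 9)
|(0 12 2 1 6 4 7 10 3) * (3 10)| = 8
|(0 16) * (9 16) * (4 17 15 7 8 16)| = |(0 9 4 17 15 7 8 16)| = 8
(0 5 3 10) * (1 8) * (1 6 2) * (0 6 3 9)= (0 5 9)(1 8 3 10 6 2)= [5, 8, 1, 10, 4, 9, 2, 7, 3, 0, 6]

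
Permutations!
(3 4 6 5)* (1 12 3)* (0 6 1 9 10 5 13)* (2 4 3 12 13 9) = (0 6 9 10 5 2 4 1 13) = [6, 13, 4, 3, 1, 2, 9, 7, 8, 10, 5, 11, 12, 0]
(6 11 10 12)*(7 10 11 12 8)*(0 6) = (0 6 12)(7 10 8) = [6, 1, 2, 3, 4, 5, 12, 10, 7, 9, 8, 11, 0]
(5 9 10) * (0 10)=[10, 1, 2, 3, 4, 9, 6, 7, 8, 0, 5]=(0 10 5 9)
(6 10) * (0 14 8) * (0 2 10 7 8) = (0 14)(2 10 6 7 8) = [14, 1, 10, 3, 4, 5, 7, 8, 2, 9, 6, 11, 12, 13, 0]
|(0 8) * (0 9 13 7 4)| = 6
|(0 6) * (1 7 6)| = 4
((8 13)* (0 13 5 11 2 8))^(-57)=(0 13)(2 11 5 8)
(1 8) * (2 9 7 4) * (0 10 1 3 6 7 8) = [10, 0, 9, 6, 2, 5, 7, 4, 3, 8, 1] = (0 10 1)(2 9 8 3 6 7 4)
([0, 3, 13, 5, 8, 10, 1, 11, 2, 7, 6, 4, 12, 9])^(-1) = (1 6 10 5 3)(2 8 4 11 7 9 13)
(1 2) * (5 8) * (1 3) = (1 2 3)(5 8) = [0, 2, 3, 1, 4, 8, 6, 7, 5]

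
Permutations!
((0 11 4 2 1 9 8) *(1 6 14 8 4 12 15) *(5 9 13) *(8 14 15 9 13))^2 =((0 11 12 9 4 2 6 15 1 8)(5 13))^2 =(0 12 4 6 1)(2 15 8 11 9)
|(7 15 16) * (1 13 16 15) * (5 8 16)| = |(1 13 5 8 16 7)| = 6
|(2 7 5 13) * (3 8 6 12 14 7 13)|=|(2 13)(3 8 6 12 14 7 5)|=14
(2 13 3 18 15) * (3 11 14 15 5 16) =(2 13 11 14 15)(3 18 5 16) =[0, 1, 13, 18, 4, 16, 6, 7, 8, 9, 10, 14, 12, 11, 15, 2, 3, 17, 5]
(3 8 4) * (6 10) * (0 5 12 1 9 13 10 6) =[5, 9, 2, 8, 3, 12, 6, 7, 4, 13, 0, 11, 1, 10] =(0 5 12 1 9 13 10)(3 8 4)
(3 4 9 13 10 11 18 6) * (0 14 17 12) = (0 14 17 12)(3 4 9 13 10 11 18 6) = [14, 1, 2, 4, 9, 5, 3, 7, 8, 13, 11, 18, 0, 10, 17, 15, 16, 12, 6]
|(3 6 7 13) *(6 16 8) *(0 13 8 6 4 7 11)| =|(0 13 3 16 6 11)(4 7 8)| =6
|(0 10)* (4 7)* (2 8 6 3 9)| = 10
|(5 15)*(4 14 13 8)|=|(4 14 13 8)(5 15)|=4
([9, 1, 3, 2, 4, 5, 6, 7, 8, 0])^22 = [0, 1, 2, 3, 4, 5, 6, 7, 8, 9]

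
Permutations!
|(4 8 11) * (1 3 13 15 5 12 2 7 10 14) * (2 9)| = 33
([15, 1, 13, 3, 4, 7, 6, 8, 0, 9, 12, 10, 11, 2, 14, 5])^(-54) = (0 15 5 7 8)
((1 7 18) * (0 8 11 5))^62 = (0 11)(1 18 7)(5 8)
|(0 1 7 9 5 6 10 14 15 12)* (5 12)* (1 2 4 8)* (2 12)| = |(0 12)(1 7 9 2 4 8)(5 6 10 14 15)| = 30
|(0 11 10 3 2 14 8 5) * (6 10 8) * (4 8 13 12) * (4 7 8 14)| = |(0 11 13 12 7 8 5)(2 4 14 6 10 3)| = 42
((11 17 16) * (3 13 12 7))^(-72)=((3 13 12 7)(11 17 16))^(-72)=(17)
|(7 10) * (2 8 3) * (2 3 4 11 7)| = |(2 8 4 11 7 10)| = 6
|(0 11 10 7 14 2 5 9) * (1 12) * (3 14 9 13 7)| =10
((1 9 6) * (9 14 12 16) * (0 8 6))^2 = (0 6 14 16)(1 12 9 8)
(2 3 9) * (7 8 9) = (2 3 7 8 9) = [0, 1, 3, 7, 4, 5, 6, 8, 9, 2]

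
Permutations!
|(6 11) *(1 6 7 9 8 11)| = |(1 6)(7 9 8 11)| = 4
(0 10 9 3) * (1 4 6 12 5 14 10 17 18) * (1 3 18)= (0 17 1 4 6 12 5 14 10 9 18 3)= [17, 4, 2, 0, 6, 14, 12, 7, 8, 18, 9, 11, 5, 13, 10, 15, 16, 1, 3]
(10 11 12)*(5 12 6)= (5 12 10 11 6)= [0, 1, 2, 3, 4, 12, 5, 7, 8, 9, 11, 6, 10]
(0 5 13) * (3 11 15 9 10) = (0 5 13)(3 11 15 9 10) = [5, 1, 2, 11, 4, 13, 6, 7, 8, 10, 3, 15, 12, 0, 14, 9]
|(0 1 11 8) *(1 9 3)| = |(0 9 3 1 11 8)| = 6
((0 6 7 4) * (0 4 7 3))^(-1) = (7)(0 3 6)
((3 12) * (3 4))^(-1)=(3 4 12)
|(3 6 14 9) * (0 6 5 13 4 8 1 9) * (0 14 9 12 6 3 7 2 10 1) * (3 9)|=13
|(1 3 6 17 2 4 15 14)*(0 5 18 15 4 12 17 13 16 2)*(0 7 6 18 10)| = |(0 5 10)(1 3 18 15 14)(2 12 17 7 6 13 16)| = 105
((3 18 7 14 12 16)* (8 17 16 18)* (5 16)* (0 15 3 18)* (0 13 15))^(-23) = (3 15 13 12 14 7 18 16 5 17 8)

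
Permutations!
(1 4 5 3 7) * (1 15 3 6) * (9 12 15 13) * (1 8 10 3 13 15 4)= (3 7 15 13 9 12 4 5 6 8 10)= [0, 1, 2, 7, 5, 6, 8, 15, 10, 12, 3, 11, 4, 9, 14, 13]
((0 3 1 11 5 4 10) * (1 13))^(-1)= (0 10 4 5 11 1 13 3)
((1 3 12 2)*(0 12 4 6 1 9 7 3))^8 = (0 1 6 4 3 7 9 2 12)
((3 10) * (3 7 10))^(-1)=(7 10)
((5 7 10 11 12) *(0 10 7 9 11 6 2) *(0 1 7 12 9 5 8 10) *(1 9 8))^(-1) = ((1 7 12)(2 9 11 8 10 6))^(-1) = (1 12 7)(2 6 10 8 11 9)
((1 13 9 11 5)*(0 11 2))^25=(0 13 11 9 5 2 1)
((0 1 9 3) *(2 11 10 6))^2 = ((0 1 9 3)(2 11 10 6))^2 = (0 9)(1 3)(2 10)(6 11)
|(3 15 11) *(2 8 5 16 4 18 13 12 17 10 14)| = |(2 8 5 16 4 18 13 12 17 10 14)(3 15 11)| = 33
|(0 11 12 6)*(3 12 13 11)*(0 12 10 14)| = 4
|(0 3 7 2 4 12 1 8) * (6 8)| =9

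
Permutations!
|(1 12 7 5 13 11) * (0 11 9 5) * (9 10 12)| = |(0 11 1 9 5 13 10 12 7)| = 9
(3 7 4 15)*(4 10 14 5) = (3 7 10 14 5 4 15) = [0, 1, 2, 7, 15, 4, 6, 10, 8, 9, 14, 11, 12, 13, 5, 3]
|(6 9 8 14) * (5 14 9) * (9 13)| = 3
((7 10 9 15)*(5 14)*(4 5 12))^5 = (4 5 14 12)(7 10 9 15)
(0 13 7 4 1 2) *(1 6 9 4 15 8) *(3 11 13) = (0 3 11 13 7 15 8 1 2)(4 6 9) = [3, 2, 0, 11, 6, 5, 9, 15, 1, 4, 10, 13, 12, 7, 14, 8]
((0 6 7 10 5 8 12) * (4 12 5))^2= ((0 6 7 10 4 12)(5 8))^2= (0 7 4)(6 10 12)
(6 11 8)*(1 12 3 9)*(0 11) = (0 11 8 6)(1 12 3 9) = [11, 12, 2, 9, 4, 5, 0, 7, 6, 1, 10, 8, 3]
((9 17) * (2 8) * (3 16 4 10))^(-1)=(2 8)(3 10 4 16)(9 17)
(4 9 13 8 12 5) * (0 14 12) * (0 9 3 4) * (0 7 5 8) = (0 14 12 8 9 13)(3 4)(5 7) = [14, 1, 2, 4, 3, 7, 6, 5, 9, 13, 10, 11, 8, 0, 12]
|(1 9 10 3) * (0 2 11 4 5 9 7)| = 10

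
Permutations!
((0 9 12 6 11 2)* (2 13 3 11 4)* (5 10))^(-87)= ((0 9 12 6 4 2)(3 11 13)(5 10))^(-87)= (13)(0 6)(2 12)(4 9)(5 10)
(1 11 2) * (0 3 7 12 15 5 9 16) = (0 3 7 12 15 5 9 16)(1 11 2) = [3, 11, 1, 7, 4, 9, 6, 12, 8, 16, 10, 2, 15, 13, 14, 5, 0]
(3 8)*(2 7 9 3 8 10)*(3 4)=(2 7 9 4 3 10)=[0, 1, 7, 10, 3, 5, 6, 9, 8, 4, 2]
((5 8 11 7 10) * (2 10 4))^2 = (2 5 11 4 10 8 7) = ((2 10 5 8 11 7 4))^2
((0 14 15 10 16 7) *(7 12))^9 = ((0 14 15 10 16 12 7))^9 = (0 15 16 7 14 10 12)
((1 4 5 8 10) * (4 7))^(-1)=(1 10 8 5 4 7)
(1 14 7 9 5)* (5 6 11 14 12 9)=(1 12 9 6 11 14 7 5)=[0, 12, 2, 3, 4, 1, 11, 5, 8, 6, 10, 14, 9, 13, 7]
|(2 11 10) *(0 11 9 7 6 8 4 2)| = |(0 11 10)(2 9 7 6 8 4)| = 6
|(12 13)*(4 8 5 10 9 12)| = |(4 8 5 10 9 12 13)| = 7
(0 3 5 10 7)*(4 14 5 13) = (0 3 13 4 14 5 10 7) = [3, 1, 2, 13, 14, 10, 6, 0, 8, 9, 7, 11, 12, 4, 5]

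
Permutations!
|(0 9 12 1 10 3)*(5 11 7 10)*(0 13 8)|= 11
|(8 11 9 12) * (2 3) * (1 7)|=4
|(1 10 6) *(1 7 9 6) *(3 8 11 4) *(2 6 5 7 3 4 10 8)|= |(1 8 11 10)(2 6 3)(5 7 9)|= 12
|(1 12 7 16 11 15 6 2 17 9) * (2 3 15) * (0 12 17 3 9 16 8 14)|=45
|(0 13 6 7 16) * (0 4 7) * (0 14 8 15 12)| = 21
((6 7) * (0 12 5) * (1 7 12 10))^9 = (0 1 6 5 10 7 12)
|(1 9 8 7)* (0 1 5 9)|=|(0 1)(5 9 8 7)|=4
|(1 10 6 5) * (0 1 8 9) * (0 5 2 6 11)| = 12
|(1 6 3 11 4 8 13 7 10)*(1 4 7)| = 9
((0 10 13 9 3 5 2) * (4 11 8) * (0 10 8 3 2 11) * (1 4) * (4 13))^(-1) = ((0 8 1 13 9 2 10 4)(3 5 11))^(-1) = (0 4 10 2 9 13 1 8)(3 11 5)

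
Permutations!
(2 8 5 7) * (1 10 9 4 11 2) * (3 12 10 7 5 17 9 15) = [0, 7, 8, 12, 11, 5, 6, 1, 17, 4, 15, 2, 10, 13, 14, 3, 16, 9] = (1 7)(2 8 17 9 4 11)(3 12 10 15)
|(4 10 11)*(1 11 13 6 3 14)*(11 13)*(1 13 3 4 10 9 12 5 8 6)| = 12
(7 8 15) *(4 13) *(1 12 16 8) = (1 12 16 8 15 7)(4 13) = [0, 12, 2, 3, 13, 5, 6, 1, 15, 9, 10, 11, 16, 4, 14, 7, 8]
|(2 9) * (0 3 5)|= |(0 3 5)(2 9)|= 6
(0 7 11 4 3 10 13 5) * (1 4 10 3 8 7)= (0 1 4 8 7 11 10 13 5)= [1, 4, 2, 3, 8, 0, 6, 11, 7, 9, 13, 10, 12, 5]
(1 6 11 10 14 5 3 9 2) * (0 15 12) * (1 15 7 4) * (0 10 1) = (0 7 4)(1 6 11)(2 15 12 10 14 5 3 9) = [7, 6, 15, 9, 0, 3, 11, 4, 8, 2, 14, 1, 10, 13, 5, 12]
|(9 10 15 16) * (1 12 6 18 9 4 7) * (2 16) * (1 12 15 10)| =|(1 15 2 16 4 7 12 6 18 9)| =10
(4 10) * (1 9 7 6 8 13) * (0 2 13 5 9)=(0 2 13 1)(4 10)(5 9 7 6 8)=[2, 0, 13, 3, 10, 9, 8, 6, 5, 7, 4, 11, 12, 1]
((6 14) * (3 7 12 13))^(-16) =(14)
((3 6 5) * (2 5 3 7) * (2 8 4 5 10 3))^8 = (10)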